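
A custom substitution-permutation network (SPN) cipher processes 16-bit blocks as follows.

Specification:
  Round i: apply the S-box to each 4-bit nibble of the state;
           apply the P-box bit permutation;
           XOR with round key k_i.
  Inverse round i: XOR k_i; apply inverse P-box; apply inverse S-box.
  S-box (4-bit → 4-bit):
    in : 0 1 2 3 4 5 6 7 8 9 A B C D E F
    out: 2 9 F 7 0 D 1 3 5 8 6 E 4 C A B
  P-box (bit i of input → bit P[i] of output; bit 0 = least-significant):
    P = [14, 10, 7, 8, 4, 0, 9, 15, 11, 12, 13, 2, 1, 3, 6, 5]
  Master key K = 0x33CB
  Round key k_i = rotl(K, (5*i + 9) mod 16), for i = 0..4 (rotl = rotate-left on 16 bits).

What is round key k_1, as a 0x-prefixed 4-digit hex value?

0xCCF2

K = 0x33CB
k_0 = rotl(K, (5*0+9) mod 16) = rotl(K, 9) = 0x9667
k_1 = rotl(K, (5*1+9) mod 16) = rotl(K, 14) = 0xCCF2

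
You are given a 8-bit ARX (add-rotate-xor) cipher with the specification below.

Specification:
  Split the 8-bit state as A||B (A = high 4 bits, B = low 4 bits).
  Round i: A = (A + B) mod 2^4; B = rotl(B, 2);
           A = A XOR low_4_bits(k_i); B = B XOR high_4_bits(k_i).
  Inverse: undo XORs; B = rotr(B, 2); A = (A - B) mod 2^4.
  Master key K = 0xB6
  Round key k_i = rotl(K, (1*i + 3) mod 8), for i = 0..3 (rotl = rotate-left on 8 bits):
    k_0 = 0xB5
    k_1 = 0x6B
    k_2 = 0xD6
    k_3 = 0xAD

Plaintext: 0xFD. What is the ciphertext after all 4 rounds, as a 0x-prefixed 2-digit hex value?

s_0 = plaintext = 0xFD
s_1 = Round(s_0, k_0) = 0x9C
s_2 = Round(s_1, k_1) = 0xE5
s_3 = Round(s_2, k_2) = 0x58
s_4 = Round(s_3, k_3) = 0x08

0x08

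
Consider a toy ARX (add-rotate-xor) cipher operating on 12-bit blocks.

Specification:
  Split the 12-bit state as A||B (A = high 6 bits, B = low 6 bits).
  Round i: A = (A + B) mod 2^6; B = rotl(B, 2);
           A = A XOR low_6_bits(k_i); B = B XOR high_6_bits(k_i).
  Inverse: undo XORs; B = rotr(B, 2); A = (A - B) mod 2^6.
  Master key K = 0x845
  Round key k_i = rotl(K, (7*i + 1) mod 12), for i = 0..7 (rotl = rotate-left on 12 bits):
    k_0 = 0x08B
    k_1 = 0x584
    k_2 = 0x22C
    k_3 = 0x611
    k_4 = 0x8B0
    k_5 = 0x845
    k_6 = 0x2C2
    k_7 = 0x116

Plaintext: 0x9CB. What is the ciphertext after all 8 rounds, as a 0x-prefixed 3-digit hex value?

s_0 = plaintext = 0x9CB
s_1 = Round(s_0, k_0) = 0xE6E
s_2 = Round(s_1, k_1) = 0x8EC
s_3 = Round(s_2, k_2) = 0x8FA
s_4 = Round(s_3, k_3) = 0x333
s_5 = Round(s_4, k_4) = 0x3ED
s_6 = Round(s_5, k_5) = 0xE57
s_7 = Round(s_6, k_6) = 0x496
s_8 = Round(s_7, k_7) = 0xF9D

0xF9D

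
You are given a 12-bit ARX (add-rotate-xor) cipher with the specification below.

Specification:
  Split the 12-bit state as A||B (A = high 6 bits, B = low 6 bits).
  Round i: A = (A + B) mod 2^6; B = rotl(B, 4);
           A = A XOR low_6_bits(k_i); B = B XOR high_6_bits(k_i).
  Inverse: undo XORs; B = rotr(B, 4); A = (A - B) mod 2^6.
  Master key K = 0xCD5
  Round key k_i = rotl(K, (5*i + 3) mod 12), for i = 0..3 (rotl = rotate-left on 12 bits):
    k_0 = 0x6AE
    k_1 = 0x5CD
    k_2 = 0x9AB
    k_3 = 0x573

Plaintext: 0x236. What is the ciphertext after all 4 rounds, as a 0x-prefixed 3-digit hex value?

0x616

s_0 = plaintext = 0x236
s_1 = Round(s_0, k_0) = 0x437
s_2 = Round(s_1, k_1) = 0x2AA
s_3 = Round(s_2, k_2) = 0x7CC
s_4 = Round(s_3, k_3) = 0x616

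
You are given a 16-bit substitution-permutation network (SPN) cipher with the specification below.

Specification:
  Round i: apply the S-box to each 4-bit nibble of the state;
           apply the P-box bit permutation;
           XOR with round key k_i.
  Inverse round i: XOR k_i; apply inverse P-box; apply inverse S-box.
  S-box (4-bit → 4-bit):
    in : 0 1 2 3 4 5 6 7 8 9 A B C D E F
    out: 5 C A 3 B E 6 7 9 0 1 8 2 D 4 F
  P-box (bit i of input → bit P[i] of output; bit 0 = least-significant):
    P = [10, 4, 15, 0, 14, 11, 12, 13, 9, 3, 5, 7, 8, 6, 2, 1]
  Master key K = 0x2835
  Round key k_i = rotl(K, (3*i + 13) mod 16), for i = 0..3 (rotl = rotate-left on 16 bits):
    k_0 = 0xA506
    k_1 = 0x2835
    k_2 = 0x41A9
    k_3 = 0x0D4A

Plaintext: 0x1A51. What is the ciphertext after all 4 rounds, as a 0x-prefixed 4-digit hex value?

0x9831

s_0 = plaintext = 0x1A51
s_1 = Round(s_0, k_0) = 0x1F01
s_2 = Round(s_1, k_1) = 0xFA9A
s_3 = Round(s_2, k_2) = 0x46EF
s_4 = Round(s_3, k_3) = 0x9831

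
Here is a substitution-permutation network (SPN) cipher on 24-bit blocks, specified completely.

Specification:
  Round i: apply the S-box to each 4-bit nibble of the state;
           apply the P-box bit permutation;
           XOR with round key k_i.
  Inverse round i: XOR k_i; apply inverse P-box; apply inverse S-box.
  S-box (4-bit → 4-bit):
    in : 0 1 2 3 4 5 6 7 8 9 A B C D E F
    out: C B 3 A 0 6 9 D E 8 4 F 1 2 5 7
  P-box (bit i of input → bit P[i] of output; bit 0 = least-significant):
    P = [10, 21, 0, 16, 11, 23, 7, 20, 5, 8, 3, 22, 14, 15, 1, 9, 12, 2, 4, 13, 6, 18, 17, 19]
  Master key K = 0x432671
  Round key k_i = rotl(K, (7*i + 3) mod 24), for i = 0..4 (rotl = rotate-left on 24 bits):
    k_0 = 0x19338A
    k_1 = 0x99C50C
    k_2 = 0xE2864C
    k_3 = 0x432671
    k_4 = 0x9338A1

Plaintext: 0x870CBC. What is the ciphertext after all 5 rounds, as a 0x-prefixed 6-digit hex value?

0x41A9FE

s_0 = plaintext = 0x870CBC
s_1 = Round(s_0, k_0) = 0x870D38
s_2 = Round(s_1, k_1) = 0x26F61F
s_3 = Round(s_2, k_2) = 0x167A2F
s_4 = Round(s_3, k_3) = 0xEF583A
s_5 = Round(s_4, k_4) = 0x41A9FE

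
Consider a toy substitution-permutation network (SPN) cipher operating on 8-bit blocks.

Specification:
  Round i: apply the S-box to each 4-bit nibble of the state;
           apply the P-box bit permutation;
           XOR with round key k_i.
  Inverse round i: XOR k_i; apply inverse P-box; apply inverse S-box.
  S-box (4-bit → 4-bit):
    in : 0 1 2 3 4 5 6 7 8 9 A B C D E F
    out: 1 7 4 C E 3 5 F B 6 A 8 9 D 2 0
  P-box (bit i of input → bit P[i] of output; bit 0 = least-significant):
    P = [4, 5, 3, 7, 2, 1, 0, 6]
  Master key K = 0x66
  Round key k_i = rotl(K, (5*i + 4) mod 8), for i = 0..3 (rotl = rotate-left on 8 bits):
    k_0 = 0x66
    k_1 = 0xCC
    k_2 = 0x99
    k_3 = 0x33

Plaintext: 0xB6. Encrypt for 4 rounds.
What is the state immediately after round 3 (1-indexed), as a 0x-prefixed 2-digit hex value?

s_0 = plaintext = 0xB6
s_1 = Round(s_0, k_0) = 0x3E
s_2 = Round(s_1, k_1) = 0xAD
s_3 = Round(s_2, k_2) = 0x43
s_4 = Round(s_3, k_3) = 0xF8

0x43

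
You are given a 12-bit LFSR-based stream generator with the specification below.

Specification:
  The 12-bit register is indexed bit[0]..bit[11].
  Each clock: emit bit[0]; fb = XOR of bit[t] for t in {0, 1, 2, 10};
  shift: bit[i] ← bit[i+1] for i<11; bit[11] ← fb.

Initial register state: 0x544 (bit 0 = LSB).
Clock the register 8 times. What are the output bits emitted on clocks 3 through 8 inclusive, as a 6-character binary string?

reg_0 = 0x544
clock 1: out=0, reg = 0x2A2
clock 2: out=0, reg = 0x951
clock 3: out=1, reg = 0xCA8
clock 4: out=0, reg = 0xE54
clock 5: out=0, reg = 0x72A
clock 6: out=0, reg = 0x395
clock 7: out=1, reg = 0x1CA
clock 8: out=0, reg = 0x8E5

100010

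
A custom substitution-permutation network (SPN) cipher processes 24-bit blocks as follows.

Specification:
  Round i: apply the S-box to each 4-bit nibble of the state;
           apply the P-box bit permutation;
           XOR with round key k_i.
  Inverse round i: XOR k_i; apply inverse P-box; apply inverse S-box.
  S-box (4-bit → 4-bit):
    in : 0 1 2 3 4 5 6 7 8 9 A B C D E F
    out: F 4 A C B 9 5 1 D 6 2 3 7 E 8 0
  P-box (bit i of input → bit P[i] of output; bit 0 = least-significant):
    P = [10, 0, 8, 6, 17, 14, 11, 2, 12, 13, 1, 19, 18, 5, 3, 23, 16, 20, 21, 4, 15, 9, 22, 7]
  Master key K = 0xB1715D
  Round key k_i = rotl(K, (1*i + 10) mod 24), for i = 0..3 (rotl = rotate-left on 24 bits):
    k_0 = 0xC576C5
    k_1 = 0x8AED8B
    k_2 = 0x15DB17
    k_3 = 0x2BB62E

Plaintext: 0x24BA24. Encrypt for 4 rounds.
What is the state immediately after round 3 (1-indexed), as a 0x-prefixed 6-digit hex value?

0xBFFF6A

s_0 = plaintext = 0x24BA24
s_1 = Round(s_0, k_0) = 0xD01030
s_2 = Round(s_1, k_1) = 0xF3D254
s_3 = Round(s_2, k_2) = 0xBFFF6A
s_4 = Round(s_3, k_3) = 0x293C2F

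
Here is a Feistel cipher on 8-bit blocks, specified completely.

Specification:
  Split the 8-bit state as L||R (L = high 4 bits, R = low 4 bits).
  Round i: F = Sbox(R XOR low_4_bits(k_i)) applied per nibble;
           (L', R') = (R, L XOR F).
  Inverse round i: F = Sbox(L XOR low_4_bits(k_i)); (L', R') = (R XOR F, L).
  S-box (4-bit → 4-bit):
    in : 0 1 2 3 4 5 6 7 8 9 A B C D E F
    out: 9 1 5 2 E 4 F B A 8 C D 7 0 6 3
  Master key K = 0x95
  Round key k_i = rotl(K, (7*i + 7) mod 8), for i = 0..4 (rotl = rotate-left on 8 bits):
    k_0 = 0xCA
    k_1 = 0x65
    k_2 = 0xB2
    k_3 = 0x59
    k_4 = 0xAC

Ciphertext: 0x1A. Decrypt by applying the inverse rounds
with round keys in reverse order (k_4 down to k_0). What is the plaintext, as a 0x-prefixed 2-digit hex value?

s_0 = ciphertext = 0x1A
s_1 = InvRound(s_0, k_4) = 0xA1
s_2 = InvRound(s_1, k_3) = 0x3A
s_3 = InvRound(s_2, k_2) = 0xB3
s_4 = InvRound(s_3, k_1) = 0x5B
s_5 = InvRound(s_4, k_0) = 0x85

0x85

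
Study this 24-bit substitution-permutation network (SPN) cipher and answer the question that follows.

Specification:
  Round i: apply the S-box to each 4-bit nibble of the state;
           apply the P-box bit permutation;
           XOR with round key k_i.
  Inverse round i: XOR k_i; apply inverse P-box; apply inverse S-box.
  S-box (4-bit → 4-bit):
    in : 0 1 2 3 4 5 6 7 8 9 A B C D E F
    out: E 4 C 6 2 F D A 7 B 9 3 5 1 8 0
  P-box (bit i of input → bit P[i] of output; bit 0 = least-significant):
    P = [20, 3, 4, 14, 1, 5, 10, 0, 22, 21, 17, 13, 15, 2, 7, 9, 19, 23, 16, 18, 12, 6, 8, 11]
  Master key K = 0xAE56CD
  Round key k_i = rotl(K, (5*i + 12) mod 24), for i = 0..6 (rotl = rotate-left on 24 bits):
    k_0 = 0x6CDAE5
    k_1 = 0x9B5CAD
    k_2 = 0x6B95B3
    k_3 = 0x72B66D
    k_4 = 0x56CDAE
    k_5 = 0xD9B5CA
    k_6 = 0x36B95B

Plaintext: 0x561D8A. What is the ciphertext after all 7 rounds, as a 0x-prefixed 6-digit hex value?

0x2965F5

s_0 = plaintext = 0x561D8A
s_1 = Round(s_0, k_0) = 0x318707
s_2 = Round(s_1, k_1) = 0xBAB940
s_3 = Round(s_2, k_2) = 0x0765CF
s_4 = Round(s_3, k_3) = 0x9419AF
s_5 = Round(s_4, k_4) = 0xB6F56D
s_6 = Round(s_5, k_5) = 0xA68189
s_7 = Round(s_6, k_6) = 0x2965F5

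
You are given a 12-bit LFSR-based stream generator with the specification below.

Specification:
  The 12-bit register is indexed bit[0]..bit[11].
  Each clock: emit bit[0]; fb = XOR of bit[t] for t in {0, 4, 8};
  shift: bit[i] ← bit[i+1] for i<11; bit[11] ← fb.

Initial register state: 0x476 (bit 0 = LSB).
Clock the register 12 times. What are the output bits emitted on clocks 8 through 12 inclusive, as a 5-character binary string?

reg_0 = 0x476
clock 1: out=0, reg = 0xA3B
clock 2: out=1, reg = 0x51D
clock 3: out=1, reg = 0xA8E
clock 4: out=0, reg = 0x547
clock 5: out=1, reg = 0x2A3
clock 6: out=1, reg = 0x951
clock 7: out=1, reg = 0xCA8
clock 8: out=0, reg = 0x654
clock 9: out=0, reg = 0xB2A
clock 10: out=0, reg = 0xD95
clock 11: out=1, reg = 0xECA
clock 12: out=0, reg = 0x765

00010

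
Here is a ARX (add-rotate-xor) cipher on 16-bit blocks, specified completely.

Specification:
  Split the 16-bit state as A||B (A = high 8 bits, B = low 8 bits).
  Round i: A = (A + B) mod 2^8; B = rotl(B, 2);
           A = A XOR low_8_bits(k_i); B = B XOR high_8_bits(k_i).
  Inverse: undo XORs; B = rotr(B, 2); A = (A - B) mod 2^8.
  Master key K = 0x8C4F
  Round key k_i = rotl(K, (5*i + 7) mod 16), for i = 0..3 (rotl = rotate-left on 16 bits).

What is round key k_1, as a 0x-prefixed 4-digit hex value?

K = 0x8C4F
k_0 = rotl(K, (5*0+7) mod 16) = rotl(K, 7) = 0x27C6
k_1 = rotl(K, (5*1+7) mod 16) = rotl(K, 12) = 0xF8C4

0xF8C4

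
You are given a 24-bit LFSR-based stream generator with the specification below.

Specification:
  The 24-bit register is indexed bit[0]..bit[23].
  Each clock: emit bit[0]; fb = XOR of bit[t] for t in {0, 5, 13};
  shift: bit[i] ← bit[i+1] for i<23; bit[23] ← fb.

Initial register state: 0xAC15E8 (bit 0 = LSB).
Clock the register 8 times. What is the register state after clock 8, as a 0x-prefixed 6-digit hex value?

reg_0 = 0xAC15E8
clock 1: out=0, reg = 0xD60AF4
clock 2: out=0, reg = 0xEB057A
clock 3: out=0, reg = 0xF582BD
clock 4: out=1, reg = 0x7AC15E
clock 5: out=0, reg = 0x3D60AF
clock 6: out=1, reg = 0x9EB057
clock 7: out=1, reg = 0x4F582B
clock 8: out=1, reg = 0x27AC15

0x27AC15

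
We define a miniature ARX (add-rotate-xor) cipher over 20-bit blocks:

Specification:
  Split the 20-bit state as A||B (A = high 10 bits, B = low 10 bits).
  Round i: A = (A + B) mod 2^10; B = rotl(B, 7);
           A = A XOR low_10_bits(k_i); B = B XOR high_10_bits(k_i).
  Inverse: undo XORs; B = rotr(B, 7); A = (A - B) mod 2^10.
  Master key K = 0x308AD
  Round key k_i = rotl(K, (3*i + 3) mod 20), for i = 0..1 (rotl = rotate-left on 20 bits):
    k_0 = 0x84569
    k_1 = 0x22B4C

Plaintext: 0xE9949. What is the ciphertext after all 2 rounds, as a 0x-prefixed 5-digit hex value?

0xDC8DD

s_0 = plaintext = 0xE9949
s_1 = Round(s_0, k_0) = 0x61AB8
s_2 = Round(s_1, k_1) = 0xDC8DD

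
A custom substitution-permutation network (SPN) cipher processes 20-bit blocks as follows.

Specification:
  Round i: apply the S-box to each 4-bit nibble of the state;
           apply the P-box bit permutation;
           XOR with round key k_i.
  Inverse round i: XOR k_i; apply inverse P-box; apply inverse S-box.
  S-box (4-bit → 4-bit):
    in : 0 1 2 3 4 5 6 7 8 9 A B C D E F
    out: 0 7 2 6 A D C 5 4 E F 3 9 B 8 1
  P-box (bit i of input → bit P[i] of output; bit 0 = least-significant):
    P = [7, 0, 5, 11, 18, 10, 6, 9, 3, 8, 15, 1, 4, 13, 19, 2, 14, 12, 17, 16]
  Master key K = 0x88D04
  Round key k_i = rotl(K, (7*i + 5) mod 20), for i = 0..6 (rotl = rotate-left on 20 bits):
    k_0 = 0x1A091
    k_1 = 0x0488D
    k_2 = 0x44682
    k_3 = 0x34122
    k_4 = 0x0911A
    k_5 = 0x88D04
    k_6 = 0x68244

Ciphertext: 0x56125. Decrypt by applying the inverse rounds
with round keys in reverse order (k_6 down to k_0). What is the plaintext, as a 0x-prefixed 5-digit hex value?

s_0 = ciphertext = 0x56125
s_1 = InvRound(s_0, k_6) = 0x52363
s_2 = InvRound(s_1, k_5) = 0xE96A9
s_3 = InvRound(s_2, k_4) = 0x874D1
s_4 = InvRound(s_3, k_3) = 0x91431
s_5 = InvRound(s_4, k_2) = 0xD7EC1
s_6 = InvRound(s_5, k_1) = 0x49FA0
s_7 = InvRound(s_6, k_0) = 0x4B2D9

0x4B2D9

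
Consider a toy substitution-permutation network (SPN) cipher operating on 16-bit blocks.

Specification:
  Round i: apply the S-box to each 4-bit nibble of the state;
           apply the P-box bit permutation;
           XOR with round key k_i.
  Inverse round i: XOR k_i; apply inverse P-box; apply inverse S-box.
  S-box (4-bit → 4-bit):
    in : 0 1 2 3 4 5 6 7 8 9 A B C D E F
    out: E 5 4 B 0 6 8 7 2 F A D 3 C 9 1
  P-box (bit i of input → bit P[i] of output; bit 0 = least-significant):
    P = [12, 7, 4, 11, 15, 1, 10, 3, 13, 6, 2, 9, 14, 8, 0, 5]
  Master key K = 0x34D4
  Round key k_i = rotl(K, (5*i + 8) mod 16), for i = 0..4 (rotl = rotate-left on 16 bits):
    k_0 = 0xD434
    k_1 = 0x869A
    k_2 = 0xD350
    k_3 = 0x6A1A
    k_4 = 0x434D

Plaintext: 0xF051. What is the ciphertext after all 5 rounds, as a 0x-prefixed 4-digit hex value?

s_0 = plaintext = 0xF051
s_1 = Round(s_0, k_0) = 0x8262
s_2 = Round(s_1, k_1) = 0x8786
s_3 = Round(s_2, k_2) = 0xFA16
s_4 = Round(s_3, k_3) = 0xA45A
s_5 = Round(s_4, k_4) = 0x4EEF

0x4EEF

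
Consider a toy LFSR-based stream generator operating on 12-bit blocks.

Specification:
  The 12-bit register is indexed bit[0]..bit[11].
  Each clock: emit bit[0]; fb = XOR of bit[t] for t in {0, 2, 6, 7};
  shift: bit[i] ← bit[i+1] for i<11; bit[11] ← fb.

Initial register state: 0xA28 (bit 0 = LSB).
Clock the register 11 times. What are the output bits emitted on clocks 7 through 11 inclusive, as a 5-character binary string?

reg_0 = 0xA28
clock 1: out=0, reg = 0x514
clock 2: out=0, reg = 0xA8A
clock 3: out=0, reg = 0xD45
clock 4: out=1, reg = 0xEA2
clock 5: out=0, reg = 0xF51
clock 6: out=1, reg = 0x7A8
clock 7: out=0, reg = 0xBD4
clock 8: out=0, reg = 0xDEA
clock 9: out=0, reg = 0x6F5
clock 10: out=1, reg = 0x37A
clock 11: out=0, reg = 0x9BD

00010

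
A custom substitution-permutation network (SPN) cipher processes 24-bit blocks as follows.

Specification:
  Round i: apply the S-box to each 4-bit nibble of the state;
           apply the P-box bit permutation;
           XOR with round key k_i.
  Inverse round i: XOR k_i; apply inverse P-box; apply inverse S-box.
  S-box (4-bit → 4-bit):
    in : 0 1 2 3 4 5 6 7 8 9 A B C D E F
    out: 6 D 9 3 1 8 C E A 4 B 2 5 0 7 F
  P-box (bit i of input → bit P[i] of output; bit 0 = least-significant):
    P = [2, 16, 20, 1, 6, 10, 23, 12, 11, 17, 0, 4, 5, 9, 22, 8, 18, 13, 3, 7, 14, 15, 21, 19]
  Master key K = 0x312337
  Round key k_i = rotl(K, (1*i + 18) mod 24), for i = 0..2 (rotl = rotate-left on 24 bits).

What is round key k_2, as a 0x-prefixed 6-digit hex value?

K = 0x312337
k_0 = rotl(K, (1*0+18) mod 24) = rotl(K, 18) = 0xDCC48C
k_1 = rotl(K, (1*1+18) mod 24) = rotl(K, 19) = 0xB98919
k_2 = rotl(K, (1*2+18) mod 24) = rotl(K, 20) = 0x731233

0x731233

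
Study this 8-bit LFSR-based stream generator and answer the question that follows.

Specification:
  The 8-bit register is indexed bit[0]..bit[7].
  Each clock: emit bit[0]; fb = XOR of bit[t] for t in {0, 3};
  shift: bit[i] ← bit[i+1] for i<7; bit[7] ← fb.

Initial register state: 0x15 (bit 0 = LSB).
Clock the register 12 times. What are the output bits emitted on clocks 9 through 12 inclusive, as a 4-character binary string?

reg_0 = 0x15
clock 1: out=1, reg = 0x8A
clock 2: out=0, reg = 0xC5
clock 3: out=1, reg = 0xE2
clock 4: out=0, reg = 0x71
clock 5: out=1, reg = 0xB8
clock 6: out=0, reg = 0xDC
clock 7: out=0, reg = 0xEE
clock 8: out=0, reg = 0xF7
clock 9: out=1, reg = 0xFB
clock 10: out=1, reg = 0x7D
clock 11: out=1, reg = 0x3E
clock 12: out=0, reg = 0x9F

1110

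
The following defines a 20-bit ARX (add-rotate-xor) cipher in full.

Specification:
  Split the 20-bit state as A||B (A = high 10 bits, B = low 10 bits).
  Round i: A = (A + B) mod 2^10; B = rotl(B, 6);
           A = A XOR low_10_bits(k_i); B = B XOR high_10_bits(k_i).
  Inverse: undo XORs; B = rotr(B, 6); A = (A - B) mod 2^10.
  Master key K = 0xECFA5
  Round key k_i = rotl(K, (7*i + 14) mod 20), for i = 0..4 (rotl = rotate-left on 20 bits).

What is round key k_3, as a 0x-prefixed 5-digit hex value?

K = 0xECFA5
k_0 = rotl(K, (7*0+14) mod 20) = rotl(K, 14) = 0x97B3E
k_1 = rotl(K, (7*1+14) mod 20) = rotl(K, 1) = 0xD9F4B
k_2 = rotl(K, (7*2+14) mod 20) = rotl(K, 8) = 0xFA5EC
k_3 = rotl(K, (7*3+14) mod 20) = rotl(K, 15) = 0x2F67D

0x2F67D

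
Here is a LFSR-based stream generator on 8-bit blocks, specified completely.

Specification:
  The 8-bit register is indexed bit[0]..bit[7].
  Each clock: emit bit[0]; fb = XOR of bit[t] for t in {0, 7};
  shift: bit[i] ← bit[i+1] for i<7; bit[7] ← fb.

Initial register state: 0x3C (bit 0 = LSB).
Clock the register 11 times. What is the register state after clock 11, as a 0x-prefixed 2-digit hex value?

0x82

reg_0 = 0x3C
clock 1: out=0, reg = 0x1E
clock 2: out=0, reg = 0x0F
clock 3: out=1, reg = 0x87
clock 4: out=1, reg = 0x43
clock 5: out=1, reg = 0xA1
clock 6: out=1, reg = 0x50
clock 7: out=0, reg = 0x28
clock 8: out=0, reg = 0x14
clock 9: out=0, reg = 0x0A
clock 10: out=0, reg = 0x05
clock 11: out=1, reg = 0x82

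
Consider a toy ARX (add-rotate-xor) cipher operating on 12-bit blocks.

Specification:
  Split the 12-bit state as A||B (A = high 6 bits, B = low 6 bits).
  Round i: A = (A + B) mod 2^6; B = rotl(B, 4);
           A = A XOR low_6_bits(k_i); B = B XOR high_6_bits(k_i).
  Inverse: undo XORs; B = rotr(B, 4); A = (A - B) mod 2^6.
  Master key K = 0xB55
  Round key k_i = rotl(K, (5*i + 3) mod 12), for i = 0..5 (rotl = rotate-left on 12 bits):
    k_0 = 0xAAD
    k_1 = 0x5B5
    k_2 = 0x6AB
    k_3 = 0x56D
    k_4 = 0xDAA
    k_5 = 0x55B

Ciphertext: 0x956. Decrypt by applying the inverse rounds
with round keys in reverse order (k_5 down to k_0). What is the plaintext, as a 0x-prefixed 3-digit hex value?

s_0 = ciphertext = 0x956
s_1 = InvRound(s_0, k_5) = 0xC8C
s_2 = InvRound(s_1, k_4) = 0xB6B
s_3 = InvRound(s_2, k_3) = 0x17B
s_4 = InvRound(s_3, k_2) = 0xA06
s_5 = InvRound(s_4, k_1) = 0x701
s_6 = InvRound(s_5, k_0) = 0x0EE

0x0EE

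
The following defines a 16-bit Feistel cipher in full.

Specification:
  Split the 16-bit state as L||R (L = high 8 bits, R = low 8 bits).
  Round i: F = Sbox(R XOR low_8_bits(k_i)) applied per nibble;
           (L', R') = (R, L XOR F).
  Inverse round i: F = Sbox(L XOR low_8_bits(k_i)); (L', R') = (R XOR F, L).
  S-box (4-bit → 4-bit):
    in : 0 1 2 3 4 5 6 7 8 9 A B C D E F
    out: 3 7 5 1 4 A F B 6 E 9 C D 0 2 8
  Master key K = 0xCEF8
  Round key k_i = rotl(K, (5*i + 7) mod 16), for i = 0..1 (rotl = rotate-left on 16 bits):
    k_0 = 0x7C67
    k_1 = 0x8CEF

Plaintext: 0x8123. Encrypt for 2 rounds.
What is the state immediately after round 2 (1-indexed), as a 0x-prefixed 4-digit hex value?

s_0 = plaintext = 0x8123
s_1 = Round(s_0, k_0) = 0x23C5
s_2 = Round(s_1, k_1) = 0xC57A

0xC57A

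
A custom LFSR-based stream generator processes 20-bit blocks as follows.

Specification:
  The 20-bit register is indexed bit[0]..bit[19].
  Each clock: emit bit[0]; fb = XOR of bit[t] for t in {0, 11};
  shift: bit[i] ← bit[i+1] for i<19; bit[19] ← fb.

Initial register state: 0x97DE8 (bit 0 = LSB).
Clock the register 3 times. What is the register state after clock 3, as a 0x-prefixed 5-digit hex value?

reg_0 = 0x97DE8
clock 1: out=0, reg = 0xCBEF4
clock 2: out=0, reg = 0xE5F7A
clock 3: out=0, reg = 0xF2FBD

0xF2FBD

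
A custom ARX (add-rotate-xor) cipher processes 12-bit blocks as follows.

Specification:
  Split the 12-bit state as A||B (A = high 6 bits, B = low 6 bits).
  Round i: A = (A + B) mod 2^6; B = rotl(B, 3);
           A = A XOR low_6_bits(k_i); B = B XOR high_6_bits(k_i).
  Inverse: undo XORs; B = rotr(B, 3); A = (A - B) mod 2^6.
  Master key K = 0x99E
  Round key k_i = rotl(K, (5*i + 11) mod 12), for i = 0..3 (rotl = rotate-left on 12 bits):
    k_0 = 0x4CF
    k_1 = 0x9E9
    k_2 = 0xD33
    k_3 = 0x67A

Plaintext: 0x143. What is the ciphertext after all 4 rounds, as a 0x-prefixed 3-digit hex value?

s_0 = plaintext = 0x143
s_1 = Round(s_0, k_0) = 0x1CB
s_2 = Round(s_1, k_1) = 0xEFE
s_3 = Round(s_2, k_2) = 0x283
s_4 = Round(s_3, k_3) = 0xDC1

0xDC1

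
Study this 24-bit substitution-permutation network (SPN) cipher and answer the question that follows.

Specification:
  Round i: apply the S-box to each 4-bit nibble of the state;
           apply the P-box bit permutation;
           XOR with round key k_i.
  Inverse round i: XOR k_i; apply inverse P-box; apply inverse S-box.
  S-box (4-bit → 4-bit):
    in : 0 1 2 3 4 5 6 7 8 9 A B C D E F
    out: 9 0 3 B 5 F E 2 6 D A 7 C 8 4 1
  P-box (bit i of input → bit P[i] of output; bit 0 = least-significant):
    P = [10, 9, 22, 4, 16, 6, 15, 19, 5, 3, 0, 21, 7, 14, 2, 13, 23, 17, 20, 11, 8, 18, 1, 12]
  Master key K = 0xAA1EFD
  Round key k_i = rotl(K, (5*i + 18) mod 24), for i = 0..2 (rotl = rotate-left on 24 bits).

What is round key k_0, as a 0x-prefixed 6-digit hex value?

K = 0xAA1EFD
k_0 = rotl(K, (5*0+18) mod 24) = rotl(K, 18) = 0xF6A87B

0xF6A87B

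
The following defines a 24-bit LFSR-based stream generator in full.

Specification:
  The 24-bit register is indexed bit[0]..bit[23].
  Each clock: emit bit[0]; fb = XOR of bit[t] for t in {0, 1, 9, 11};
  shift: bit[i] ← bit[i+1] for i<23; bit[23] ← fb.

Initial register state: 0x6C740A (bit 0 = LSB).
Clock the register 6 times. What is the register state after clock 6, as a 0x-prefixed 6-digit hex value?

reg_0 = 0x6C740A
clock 1: out=0, reg = 0xB63A05
clock 2: out=1, reg = 0xDB1D02
clock 3: out=0, reg = 0x6D8E81
clock 4: out=1, reg = 0xB6C740
clock 5: out=0, reg = 0xDB63A0
clock 6: out=0, reg = 0xEDB1D0

0xEDB1D0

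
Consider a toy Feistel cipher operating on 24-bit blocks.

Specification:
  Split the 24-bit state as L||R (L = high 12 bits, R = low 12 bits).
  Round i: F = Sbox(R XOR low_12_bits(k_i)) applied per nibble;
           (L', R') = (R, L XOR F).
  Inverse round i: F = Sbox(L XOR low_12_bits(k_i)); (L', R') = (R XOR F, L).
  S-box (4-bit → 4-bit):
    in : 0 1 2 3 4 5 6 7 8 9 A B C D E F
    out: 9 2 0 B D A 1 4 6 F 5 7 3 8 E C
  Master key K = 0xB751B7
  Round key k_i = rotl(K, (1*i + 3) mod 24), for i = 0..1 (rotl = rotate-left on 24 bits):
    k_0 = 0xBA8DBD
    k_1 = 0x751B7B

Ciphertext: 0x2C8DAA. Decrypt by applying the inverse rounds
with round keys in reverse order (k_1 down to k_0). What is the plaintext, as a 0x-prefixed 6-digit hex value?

0xEDB2D1

s_0 = ciphertext = 0x2C8DAA
s_1 = InvRound(s_0, k_1) = 0x2D12C8
s_2 = InvRound(s_1, k_0) = 0xEDB2D1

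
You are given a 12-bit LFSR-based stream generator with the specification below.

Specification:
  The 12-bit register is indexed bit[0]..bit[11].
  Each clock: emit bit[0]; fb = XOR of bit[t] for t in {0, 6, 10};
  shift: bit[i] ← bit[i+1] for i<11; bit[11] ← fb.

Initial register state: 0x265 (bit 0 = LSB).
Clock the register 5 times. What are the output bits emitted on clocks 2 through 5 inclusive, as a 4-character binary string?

reg_0 = 0x265
clock 1: out=1, reg = 0x132
clock 2: out=0, reg = 0x099
clock 3: out=1, reg = 0x84C
clock 4: out=0, reg = 0xC26
clock 5: out=0, reg = 0xE13

0100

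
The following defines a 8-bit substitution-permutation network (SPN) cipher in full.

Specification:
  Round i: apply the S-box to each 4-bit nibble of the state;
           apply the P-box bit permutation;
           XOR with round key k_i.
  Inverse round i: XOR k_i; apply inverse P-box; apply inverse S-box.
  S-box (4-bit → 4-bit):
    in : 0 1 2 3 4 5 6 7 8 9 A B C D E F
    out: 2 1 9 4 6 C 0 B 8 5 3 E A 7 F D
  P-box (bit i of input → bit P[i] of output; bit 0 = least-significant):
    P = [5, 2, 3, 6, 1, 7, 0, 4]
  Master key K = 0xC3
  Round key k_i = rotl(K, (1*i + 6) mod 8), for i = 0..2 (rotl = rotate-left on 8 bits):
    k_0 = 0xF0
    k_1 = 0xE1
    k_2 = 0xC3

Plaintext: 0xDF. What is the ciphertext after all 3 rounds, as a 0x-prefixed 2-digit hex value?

s_0 = plaintext = 0xDF
s_1 = Round(s_0, k_0) = 0x1B
s_2 = Round(s_1, k_1) = 0xAF
s_3 = Round(s_2, k_2) = 0x29

0x29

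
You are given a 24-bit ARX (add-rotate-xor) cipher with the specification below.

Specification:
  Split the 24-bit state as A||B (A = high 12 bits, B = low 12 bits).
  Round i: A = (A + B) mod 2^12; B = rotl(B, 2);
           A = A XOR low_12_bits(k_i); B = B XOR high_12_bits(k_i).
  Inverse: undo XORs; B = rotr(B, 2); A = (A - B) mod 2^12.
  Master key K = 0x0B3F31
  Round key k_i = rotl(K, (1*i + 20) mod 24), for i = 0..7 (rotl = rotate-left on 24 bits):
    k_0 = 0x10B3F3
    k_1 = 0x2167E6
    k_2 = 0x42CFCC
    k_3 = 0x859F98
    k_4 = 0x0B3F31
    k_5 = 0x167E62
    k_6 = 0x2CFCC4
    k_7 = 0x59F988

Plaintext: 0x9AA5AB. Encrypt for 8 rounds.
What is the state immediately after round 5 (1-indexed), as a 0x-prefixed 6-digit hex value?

s_0 = plaintext = 0x9AA5AB
s_1 = Round(s_0, k_0) = 0xCA67A6
s_2 = Round(s_1, k_1) = 0x3AAC8F
s_3 = Round(s_2, k_2) = 0xFF5613
s_4 = Round(s_3, k_3) = 0x990014
s_5 = Round(s_4, k_4) = 0x6950E3
s_6 = Round(s_5, k_5) = 0x91A2EB
s_7 = Round(s_6, k_6) = 0x0C1963
s_8 = Round(s_7, k_7) = 0x3AC011

0x6950E3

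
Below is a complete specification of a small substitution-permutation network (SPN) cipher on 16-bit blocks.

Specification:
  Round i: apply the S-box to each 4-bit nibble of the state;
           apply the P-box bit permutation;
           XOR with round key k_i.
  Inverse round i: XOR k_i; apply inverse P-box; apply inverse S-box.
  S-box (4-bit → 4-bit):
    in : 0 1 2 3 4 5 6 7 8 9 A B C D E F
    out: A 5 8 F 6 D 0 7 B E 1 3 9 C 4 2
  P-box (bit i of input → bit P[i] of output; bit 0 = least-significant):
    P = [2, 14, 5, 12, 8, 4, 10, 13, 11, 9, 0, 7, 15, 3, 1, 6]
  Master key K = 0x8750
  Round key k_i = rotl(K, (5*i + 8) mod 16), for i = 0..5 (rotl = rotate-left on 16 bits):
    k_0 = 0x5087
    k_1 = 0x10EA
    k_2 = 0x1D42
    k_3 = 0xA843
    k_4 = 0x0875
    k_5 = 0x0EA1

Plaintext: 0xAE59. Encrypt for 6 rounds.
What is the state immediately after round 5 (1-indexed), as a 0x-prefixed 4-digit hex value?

s_0 = plaintext = 0xAE59
s_1 = Round(s_0, k_0) = 0xA5A6
s_2 = Round(s_1, k_1) = 0x996B
s_3 = Round(s_2, k_2) = 0x5F8D
s_4 = Round(s_3, k_3) = 0x1B31
s_5 = Round(s_4, k_4) = 0xA743
s_6 = Round(s_5, k_5) = 0xD094

0xA743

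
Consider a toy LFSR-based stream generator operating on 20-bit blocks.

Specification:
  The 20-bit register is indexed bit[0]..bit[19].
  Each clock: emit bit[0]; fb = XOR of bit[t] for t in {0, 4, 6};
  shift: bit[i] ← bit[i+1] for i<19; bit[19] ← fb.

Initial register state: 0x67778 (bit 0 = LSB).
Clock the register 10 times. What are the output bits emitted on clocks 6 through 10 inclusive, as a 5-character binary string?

reg_0 = 0x67778
clock 1: out=0, reg = 0x33BBC
clock 2: out=0, reg = 0x99DDE
clock 3: out=0, reg = 0x4CEEF
clock 4: out=1, reg = 0x26777
clock 5: out=1, reg = 0x933BB
clock 6: out=1, reg = 0x499DD
clock 7: out=1, reg = 0xA4CEE
clock 8: out=0, reg = 0xD2677
clock 9: out=1, reg = 0xE933B
clock 10: out=1, reg = 0x7499D

11011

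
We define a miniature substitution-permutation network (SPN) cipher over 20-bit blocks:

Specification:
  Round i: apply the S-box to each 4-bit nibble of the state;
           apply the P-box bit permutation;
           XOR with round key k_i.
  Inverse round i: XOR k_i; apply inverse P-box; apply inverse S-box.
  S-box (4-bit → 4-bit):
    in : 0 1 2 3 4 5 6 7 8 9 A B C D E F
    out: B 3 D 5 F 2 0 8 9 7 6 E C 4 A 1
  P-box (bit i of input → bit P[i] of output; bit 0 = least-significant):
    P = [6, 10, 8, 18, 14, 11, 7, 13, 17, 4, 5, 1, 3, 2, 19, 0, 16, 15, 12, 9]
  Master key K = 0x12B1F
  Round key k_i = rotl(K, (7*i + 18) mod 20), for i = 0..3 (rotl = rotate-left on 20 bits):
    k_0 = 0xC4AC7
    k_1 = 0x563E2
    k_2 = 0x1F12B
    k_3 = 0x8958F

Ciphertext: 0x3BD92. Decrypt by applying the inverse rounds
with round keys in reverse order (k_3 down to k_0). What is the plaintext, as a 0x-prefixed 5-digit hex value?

s_0 = ciphertext = 0x3BD92
s_1 = InvRound(s_0, k_3) = 0xF41E6
s_2 = InvRound(s_1, k_2) = 0xA4FC8
s_3 = InvRound(s_2, k_1) = 0xF32EE
s_4 = InvRound(s_3, k_0) = 0x38306

0x38306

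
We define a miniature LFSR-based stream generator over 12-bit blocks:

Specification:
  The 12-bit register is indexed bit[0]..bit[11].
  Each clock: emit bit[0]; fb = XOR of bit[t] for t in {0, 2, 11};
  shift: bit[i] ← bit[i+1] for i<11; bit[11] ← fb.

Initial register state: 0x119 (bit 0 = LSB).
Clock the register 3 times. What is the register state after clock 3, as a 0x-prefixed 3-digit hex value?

0xA23

reg_0 = 0x119
clock 1: out=1, reg = 0x88C
clock 2: out=0, reg = 0x446
clock 3: out=0, reg = 0xA23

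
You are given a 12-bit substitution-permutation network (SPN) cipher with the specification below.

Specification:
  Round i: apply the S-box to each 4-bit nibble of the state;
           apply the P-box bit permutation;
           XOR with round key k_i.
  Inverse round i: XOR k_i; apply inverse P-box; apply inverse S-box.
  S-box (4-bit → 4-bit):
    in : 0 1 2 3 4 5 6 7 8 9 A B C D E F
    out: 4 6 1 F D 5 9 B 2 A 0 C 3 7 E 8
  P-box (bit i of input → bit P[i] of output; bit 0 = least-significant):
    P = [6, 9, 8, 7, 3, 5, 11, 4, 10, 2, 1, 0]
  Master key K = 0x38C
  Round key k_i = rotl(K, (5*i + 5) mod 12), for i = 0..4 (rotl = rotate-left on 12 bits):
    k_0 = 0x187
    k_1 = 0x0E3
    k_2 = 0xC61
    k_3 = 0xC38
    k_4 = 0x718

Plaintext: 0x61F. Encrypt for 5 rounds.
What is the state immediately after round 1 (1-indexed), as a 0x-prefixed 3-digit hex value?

s_0 = plaintext = 0x61F
s_1 = Round(s_0, k_0) = 0xD26
s_2 = Round(s_1, k_1) = 0x42D
s_3 = Round(s_2, k_2) = 0xB2A
s_4 = Round(s_3, k_3) = 0xC33
s_5 = Round(s_4, k_4) = 0x8E4

0xD26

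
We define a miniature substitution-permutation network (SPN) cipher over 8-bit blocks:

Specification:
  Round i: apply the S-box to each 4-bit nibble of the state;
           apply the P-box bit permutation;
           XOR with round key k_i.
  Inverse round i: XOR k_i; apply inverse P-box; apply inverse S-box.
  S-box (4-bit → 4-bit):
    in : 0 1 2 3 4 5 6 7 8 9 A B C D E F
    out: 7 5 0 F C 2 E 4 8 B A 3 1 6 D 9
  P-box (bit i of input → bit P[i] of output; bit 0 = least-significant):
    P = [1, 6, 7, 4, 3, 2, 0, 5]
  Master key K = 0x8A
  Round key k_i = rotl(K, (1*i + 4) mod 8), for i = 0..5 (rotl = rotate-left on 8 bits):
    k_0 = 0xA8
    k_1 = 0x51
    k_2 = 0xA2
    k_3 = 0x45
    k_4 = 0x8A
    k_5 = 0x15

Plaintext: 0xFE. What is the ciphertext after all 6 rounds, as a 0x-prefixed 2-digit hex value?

s_0 = plaintext = 0xFE
s_1 = Round(s_0, k_0) = 0x12
s_2 = Round(s_1, k_1) = 0x58
s_3 = Round(s_2, k_2) = 0xB6
s_4 = Round(s_3, k_3) = 0x99
s_5 = Round(s_4, k_4) = 0xF4
s_6 = Round(s_5, k_5) = 0xAD

0xAD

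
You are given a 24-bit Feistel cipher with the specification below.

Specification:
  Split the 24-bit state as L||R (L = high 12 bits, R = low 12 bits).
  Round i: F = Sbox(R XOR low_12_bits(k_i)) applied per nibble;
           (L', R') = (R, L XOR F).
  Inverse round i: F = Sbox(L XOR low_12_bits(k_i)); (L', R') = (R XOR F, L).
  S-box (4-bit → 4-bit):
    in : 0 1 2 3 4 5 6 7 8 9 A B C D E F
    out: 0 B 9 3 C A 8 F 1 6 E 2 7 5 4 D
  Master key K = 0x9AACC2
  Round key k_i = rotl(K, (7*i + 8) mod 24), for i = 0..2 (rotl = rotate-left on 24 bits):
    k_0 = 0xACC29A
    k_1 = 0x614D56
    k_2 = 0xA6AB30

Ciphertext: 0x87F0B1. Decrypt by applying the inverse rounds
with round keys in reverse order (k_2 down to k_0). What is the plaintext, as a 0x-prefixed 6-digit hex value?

s_0 = ciphertext = 0x87F0B1
s_1 = InvRound(s_0, k_2) = 0x37C87F
s_2 = InvRound(s_1, k_1) = 0xCE137C
s_3 = InvRound(s_2, k_0) = 0x78ECE1

0x78ECE1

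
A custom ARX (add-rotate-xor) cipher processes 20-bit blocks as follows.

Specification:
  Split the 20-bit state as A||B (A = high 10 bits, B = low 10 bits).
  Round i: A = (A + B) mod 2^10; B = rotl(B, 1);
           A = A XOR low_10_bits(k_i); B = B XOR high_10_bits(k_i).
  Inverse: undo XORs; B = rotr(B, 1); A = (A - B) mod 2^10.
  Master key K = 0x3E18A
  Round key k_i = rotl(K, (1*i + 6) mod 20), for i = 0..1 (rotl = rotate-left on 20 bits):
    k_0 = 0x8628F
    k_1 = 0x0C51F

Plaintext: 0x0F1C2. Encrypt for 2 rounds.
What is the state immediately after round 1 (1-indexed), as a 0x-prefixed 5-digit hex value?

0xDC59C

s_0 = plaintext = 0x0F1C2
s_1 = Round(s_0, k_0) = 0xDC59C
s_2 = Round(s_1, k_1) = 0x04B09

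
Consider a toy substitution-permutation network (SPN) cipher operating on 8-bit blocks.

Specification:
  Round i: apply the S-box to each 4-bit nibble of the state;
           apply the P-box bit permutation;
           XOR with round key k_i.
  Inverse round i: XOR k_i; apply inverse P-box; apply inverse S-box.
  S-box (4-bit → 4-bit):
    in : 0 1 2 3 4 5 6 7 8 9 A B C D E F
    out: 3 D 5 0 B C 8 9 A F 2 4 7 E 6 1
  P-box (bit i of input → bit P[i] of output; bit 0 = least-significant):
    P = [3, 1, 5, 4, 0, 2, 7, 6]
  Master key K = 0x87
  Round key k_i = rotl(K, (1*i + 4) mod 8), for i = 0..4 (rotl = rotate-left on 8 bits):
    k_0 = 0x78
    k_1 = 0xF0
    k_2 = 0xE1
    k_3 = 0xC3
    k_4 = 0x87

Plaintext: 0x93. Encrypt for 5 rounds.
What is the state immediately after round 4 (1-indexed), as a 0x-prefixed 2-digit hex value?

0xAD

s_0 = plaintext = 0x93
s_1 = Round(s_0, k_0) = 0xBD
s_2 = Round(s_1, k_1) = 0x42
s_3 = Round(s_2, k_2) = 0x8C
s_4 = Round(s_3, k_3) = 0xAD
s_5 = Round(s_4, k_4) = 0xB1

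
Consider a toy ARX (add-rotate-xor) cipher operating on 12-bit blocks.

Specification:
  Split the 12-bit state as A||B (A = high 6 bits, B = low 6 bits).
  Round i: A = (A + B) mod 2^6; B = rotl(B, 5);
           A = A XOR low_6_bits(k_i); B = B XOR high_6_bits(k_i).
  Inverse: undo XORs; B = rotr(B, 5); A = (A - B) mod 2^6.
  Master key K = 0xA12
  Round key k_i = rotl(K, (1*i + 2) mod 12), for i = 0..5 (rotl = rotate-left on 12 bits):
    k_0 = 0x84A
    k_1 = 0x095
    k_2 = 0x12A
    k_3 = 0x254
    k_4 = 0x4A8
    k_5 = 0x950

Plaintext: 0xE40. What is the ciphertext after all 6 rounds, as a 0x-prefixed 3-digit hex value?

0x495

s_0 = plaintext = 0xE40
s_1 = Round(s_0, k_0) = 0xCE1
s_2 = Round(s_1, k_1) = 0x072
s_3 = Round(s_2, k_2) = 0x65D
s_4 = Round(s_3, k_3) = 0x8A7
s_5 = Round(s_4, k_4) = 0x861
s_6 = Round(s_5, k_5) = 0x495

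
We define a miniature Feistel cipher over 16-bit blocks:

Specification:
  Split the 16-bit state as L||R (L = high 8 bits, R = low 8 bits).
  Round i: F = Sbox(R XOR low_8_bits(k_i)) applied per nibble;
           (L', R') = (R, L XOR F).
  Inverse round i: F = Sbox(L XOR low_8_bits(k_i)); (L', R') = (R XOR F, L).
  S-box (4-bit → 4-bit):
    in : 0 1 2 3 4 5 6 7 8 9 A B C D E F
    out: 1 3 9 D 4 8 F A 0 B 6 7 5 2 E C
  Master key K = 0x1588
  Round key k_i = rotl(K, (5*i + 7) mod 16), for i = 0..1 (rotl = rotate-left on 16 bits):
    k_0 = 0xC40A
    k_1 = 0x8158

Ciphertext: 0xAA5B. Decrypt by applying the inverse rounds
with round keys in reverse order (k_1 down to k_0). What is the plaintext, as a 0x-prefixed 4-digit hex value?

0x1A92

s_0 = ciphertext = 0xAA5B
s_1 = InvRound(s_0, k_1) = 0x92AA
s_2 = InvRound(s_1, k_0) = 0x1A92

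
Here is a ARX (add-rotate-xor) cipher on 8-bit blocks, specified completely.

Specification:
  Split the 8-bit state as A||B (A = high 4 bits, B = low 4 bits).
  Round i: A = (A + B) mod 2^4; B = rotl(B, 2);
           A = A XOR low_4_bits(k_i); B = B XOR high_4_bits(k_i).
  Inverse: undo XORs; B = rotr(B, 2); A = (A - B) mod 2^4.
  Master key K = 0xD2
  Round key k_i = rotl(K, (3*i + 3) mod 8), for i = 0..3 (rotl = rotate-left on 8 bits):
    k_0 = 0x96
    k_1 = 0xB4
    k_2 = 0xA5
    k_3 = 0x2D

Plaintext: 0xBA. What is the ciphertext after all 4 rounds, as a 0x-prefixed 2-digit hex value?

0xEF

s_0 = plaintext = 0xBA
s_1 = Round(s_0, k_0) = 0x33
s_2 = Round(s_1, k_1) = 0x27
s_3 = Round(s_2, k_2) = 0xC7
s_4 = Round(s_3, k_3) = 0xEF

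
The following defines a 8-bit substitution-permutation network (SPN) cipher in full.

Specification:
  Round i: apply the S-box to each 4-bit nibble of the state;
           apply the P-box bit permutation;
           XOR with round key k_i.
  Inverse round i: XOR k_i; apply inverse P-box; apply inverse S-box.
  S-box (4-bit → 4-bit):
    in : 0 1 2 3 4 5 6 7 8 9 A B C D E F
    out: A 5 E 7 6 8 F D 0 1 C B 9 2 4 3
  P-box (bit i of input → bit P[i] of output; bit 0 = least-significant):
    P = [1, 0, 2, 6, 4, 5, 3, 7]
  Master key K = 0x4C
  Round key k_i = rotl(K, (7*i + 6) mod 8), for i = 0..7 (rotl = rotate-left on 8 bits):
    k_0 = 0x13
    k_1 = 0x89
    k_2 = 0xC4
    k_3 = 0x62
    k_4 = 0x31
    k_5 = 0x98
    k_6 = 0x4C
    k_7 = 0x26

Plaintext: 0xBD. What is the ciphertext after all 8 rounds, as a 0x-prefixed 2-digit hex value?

s_0 = plaintext = 0xBD
s_1 = Round(s_0, k_0) = 0xA2
s_2 = Round(s_1, k_1) = 0x44
s_3 = Round(s_2, k_2) = 0xE9
s_4 = Round(s_3, k_3) = 0x68
s_5 = Round(s_4, k_4) = 0x89
s_6 = Round(s_5, k_5) = 0x9A
s_7 = Round(s_6, k_6) = 0x18
s_8 = Round(s_7, k_7) = 0x3E

0x3E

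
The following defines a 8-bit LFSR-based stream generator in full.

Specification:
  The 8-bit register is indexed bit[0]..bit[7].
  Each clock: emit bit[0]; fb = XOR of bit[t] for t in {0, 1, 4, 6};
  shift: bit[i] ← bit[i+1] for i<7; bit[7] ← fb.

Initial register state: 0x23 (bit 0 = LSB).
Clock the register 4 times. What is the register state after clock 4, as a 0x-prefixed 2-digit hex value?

reg_0 = 0x23
clock 1: out=1, reg = 0x11
clock 2: out=1, reg = 0x08
clock 3: out=0, reg = 0x04
clock 4: out=0, reg = 0x02

0x02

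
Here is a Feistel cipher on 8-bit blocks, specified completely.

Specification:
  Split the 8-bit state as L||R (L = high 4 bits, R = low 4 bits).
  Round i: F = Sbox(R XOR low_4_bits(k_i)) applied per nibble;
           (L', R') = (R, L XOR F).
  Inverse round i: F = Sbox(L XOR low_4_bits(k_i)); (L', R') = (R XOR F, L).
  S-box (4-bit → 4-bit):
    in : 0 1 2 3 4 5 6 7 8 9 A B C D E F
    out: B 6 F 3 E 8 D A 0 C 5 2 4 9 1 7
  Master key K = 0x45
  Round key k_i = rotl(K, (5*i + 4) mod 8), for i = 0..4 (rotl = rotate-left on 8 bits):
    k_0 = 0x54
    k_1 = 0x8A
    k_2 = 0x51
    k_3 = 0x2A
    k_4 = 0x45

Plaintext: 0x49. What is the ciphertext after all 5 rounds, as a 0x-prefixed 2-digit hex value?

s_0 = plaintext = 0x49
s_1 = Round(s_0, k_0) = 0x9D
s_2 = Round(s_1, k_1) = 0xD3
s_3 = Round(s_2, k_2) = 0x32
s_4 = Round(s_3, k_3) = 0x23
s_5 = Round(s_4, k_4) = 0x3F

0x3F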